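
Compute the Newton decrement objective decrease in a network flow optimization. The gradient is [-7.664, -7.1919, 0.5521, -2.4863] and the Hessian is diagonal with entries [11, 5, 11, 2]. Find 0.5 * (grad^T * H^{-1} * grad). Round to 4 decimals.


Step 1: H is diagonal, so H^(-1) * g = [-0.6967, -1.4384, 0.0502, -1.2432].
Step 2: g^T H^(-1) g = sum_i g_i^2 / H_ii
  = (-7.664)^2/11 + (-7.1919)^2/5 + (0.5521)^2/11 + (-2.4863)^2/2
  = 5.3397 + 10.3447 + 0.0277 + 3.0908 = 18.803
Step 3: Objective decrease = 0.5 * g^T H^(-1) g = 9.4015


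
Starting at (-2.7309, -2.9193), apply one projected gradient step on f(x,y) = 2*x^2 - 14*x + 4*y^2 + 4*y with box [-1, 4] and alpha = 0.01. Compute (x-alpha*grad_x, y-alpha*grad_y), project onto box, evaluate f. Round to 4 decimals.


Step 1: Compute gradient at (-2.7309, -2.9193).
grad_x = 2*2*-2.7309 - 14 = -24.9236
grad_y = 2*4*-2.9193 + 4 = -19.3544
Step 2: Gradient step.
x_raw = -2.7309 - 0.01*-24.9236 = -2.4817
y_raw = -2.9193 - 0.01*-19.3544 = -2.7258
Step 3: Project onto [-1, 4].
x_proj = clip(-2.4817) = -1.0
y_proj = clip(-2.7258) = -1.0
Step 4: Evaluate f.
f(-1.0, -1.0) = 16.0


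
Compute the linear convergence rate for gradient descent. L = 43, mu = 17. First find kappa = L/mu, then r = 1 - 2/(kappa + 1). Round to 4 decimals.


Step 1: Compute the condition number.
kappa = L/mu = 43/17 = 2.5294
Step 2: Compute the convergence rate.
r = 1 - 2/(kappa + 1) = 1 - 2*mu/(L + mu) = (L - mu)/(L + mu) = 26/60 = 0.4333


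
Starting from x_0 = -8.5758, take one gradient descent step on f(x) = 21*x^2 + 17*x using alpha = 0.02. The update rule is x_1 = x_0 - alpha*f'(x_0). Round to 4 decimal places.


We compute the gradient at x_0 and apply the update.
f'(x) = 42*x + 17
f'(-8.5758) = 42*-8.5758 + 17 = -343.1836
x_1 = -8.5758 - 0.02*-343.1836 = -1.7121


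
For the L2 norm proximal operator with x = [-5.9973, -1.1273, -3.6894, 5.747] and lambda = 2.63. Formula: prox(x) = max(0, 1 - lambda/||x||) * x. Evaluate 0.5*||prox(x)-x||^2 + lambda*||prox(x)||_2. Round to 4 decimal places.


Step 1: Compute ||x||.
||x|| = 9.1585
Step 2: Compute scaling factor.
scale = max(0, 1 - 2.63/9.1585) = 0.7128
Step 3: prox(x) = [-4.2751, -0.8036, -2.6299, 4.0967]
||prox(x)|| = 6.5285
Step 4: Proximal objective.
0.5*||prox-x||^2 = 3.4585
lambda*||prox|| = 17.17
Total = 20.6284


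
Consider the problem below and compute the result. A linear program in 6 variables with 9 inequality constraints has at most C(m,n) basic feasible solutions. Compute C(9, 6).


Each vertex corresponds to some choice of n active constraints out of m, so the number of vertices is at most C(m, n) = m! / (n!(m-n)!).
m = 9, n = 6
Numerator: 9 * 8 * 7 * 6 * 5 * 4
Denominator: 6! = 720
C(9, 6) = 84


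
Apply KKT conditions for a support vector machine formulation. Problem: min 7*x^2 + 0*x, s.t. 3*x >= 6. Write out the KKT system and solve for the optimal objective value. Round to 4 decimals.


Step 1: Try lambda = 0 (constraint inactive).
x_unc = 0/(2*7) = 0.0
Check: 3*0.0 = 0.0 < 6 -- violated!
Step 2: Constraint must be active: 3*x = 6
x* = 6/3 = 2.0
lambda = (2*7*2.0 + 0)/3 = 9.3333
Step 3: Compute optimal value.
f(x*) = 7*2.0^2 + 0*2.0 = 28.0


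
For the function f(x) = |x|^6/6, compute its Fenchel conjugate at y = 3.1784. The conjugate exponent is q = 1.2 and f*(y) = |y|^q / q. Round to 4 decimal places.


The conjugate exponent q satisfies 1/p + 1/q = 1.
p = 6, so q = 6/(6 - 1) = 1.2
|y|^q = 3.1784^1.2 = 4.0054
f*(3.1784) = 4.0054 / 1.2 = 3.3379


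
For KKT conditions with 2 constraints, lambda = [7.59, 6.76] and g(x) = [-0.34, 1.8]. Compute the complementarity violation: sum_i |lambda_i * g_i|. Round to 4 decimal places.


KKT complementary slackness check:
lambda_1 * g_1 = 7.59 * -0.34 = -2.5806
lambda_2 * g_2 = 6.76 * 1.8 = 12.168
Total violation = 2.5806 + 12.168 = 14.7486


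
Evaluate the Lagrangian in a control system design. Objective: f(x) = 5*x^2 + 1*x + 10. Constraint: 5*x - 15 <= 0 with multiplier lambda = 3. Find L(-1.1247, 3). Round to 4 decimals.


Step 1: Evaluate f(x).
f(-1.1247) = 5*(-1.1247)^2 + 1*(-1.1247) + 10 = 15.2001
Step 2: Evaluate g(x).
g(-1.1247) = 5*-1.1247 - 15 = -20.6235
Step 3: Compute Lagrangian.
L = 15.2001 + 3*-20.6235 = -46.6704


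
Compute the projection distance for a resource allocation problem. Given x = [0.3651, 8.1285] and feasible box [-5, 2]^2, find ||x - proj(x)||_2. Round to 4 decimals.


Project each component onto [-5, 2].
clip(0.3651) = 0.3651, clip(8.1285) = 2.0
Projection = [0.3651, 2.0]
Squared diffs: [0.0, 37.5585]
Distance = sqrt(37.5585) = 6.1285


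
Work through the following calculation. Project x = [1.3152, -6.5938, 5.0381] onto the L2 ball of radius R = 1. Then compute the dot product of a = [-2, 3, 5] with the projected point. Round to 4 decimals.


Step 1: Compute ||x|| (intermediates to 6 decimals).
||x|| = sqrt(1.3152^2 + (-6.5938)^2 + 5.0381^2) = 8.401809
Step 2: Project.
Since ||x|| > R, scale = R/||x|| = 1/8.401809 = 0.119022, proj(x) = scale * x
proj(x) = [0.156538, -0.784807, 0.599645]
Step 3: Dot product.
a^T * proj(x) = -2*0.156538 + 3*(-0.784807) + 5*0.599645 = 0.3307


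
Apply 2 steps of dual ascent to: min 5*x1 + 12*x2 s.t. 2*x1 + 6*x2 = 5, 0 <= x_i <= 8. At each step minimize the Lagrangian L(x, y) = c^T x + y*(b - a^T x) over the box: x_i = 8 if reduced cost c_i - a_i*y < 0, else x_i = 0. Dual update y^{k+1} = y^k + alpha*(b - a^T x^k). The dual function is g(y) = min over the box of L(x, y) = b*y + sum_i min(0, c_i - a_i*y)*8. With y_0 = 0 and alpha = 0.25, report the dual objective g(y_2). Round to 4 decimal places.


Dual ascent for LP: min 5*x1 + 12*x2, 2*x1 + 6*x2 = 5, 0 <= x_i <= 8
Step 1: y^k = 0.0, reduced costs: (5.0, 12.0)
  x^k = (0.0, 0.0), subgradient = b - a^T x = 5.0
  y^{k+1} = 0.0 + 0.25*5.0 = 1.25
Step 2: y^k = 1.25, reduced costs: (2.5, 4.5)
  x^k = (0.0, 0.0), subgradient = b - a^T x = 5.0
  y^{k+1} = 1.25 + 0.25*5.0 = 2.5
Dual objective at y_2 = 2.5: reduced costs (0.0, -3.0), box minimizer x = (0.0, 8.0)
g(y_2) = b*y + (c1 - a1*y)*x1 + (c2 - a2*y)*x2 = 5*2.5 + 0.0*0.0 + (-3.0)*8.0 = 12.5 + 0.0 - 24.0 = -11.5


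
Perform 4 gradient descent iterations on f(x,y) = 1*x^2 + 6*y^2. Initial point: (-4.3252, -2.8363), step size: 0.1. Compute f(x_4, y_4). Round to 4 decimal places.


Gradient descent on f(x,y) = 1*x^2 + 6*y^2.
Starting point: (-4.3252, -2.8363), alpha = 0.1
Step 1: grad_x = 2*1*-4.3252 = -8.6504, grad_y = 2*6*-2.8363 = -34.0356
  x_1 = -4.3252 - 0.1*-8.6504 = -3.4602
  y_1 = -2.8363 - 0.1*-34.0356 = 0.5673
Step 2: grad_x = 2*1*-3.4602 = -6.9203, grad_y = 2*6*0.5673 = 6.8071
  x_2 = -3.4602 - 0.1*-6.9203 = -2.7681
  y_2 = 0.5673 - 0.1*6.8071 = -0.1135
Step 3: grad_x = 2*1*-2.7681 = -5.5363, grad_y = 2*6*-0.1135 = -1.3614
  x_3 = -2.7681 - 0.1*-5.5363 = -2.2145
  y_3 = -0.1135 - 0.1*-1.3614 = 0.0227
Step 4: grad_x = 2*1*-2.2145 = -4.429, grad_y = 2*6*0.0227 = 0.2723
  x_4 = -2.2145 - 0.1*-4.429 = -1.7716
  y_4 = 0.0227 - 0.1*0.2723 = -0.0045
f(-1.7716, -0.0045) = 1*(-1.7716)^2 + 6*(-0.0045)^2 = 3.1387


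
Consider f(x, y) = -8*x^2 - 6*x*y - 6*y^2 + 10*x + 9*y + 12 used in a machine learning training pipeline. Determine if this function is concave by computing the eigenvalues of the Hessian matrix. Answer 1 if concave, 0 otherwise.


The Hessian of f(x,y) = -8*x^2 - 6*x*y - 6*y^2 + 10*x + 9*y + 12 is:
H = [[-16, -6], [-6, -12]]
Trace = -16 - 12 = -28
Determinant = -16*-12 - (-6)^2 = 156
Discriminant = (-28)^2 - 4*156 = 160.0
Eigenvalues: lambda_1 = -20.3246, lambda_2 = -7.6754
The function is concave.

1


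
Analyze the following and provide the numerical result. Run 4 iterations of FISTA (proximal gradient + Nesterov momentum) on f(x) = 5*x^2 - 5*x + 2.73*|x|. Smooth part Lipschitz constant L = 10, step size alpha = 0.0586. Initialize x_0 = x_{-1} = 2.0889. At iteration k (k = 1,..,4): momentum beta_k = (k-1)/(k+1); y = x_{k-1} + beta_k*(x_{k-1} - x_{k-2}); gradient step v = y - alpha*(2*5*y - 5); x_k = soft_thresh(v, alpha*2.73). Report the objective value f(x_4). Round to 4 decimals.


FISTA on f(x) = 5*x^2 - 5*x + 2.73*|x|
L = 10, alpha = 0.0586
Iteration 1: beta = 0.0, y = 2.0889 + 0.0*(2.0889 - 2.0889) = 2.0889
  grad(y) = 15.889, v = y - alpha*grad = 1.1578
  prox(v) = soft_thresh(1.1578, 0.16) = 0.9978
Iteration 2: beta = 0.3333, y = 0.9978 + 0.3333*(0.9978 - 2.0889) = 0.6341
  grad(y) = 1.3414, v = y - alpha*grad = 0.5555
  prox(v) = soft_thresh(0.5555, 0.16) = 0.3956
Iteration 3: beta = 0.5, y = 0.3956 + 0.5*(0.3956 - 0.9978) = 0.0944
  grad(y) = -4.0558, v = y - alpha*grad = 0.3321
  prox(v) = soft_thresh(0.3321, 0.16) = 0.1721
Iteration 4: beta = 0.6, y = 0.1721 + 0.6*(0.1721 - 0.3956) = 0.038
  grad(y) = -4.6195, v = y - alpha*grad = 0.3088
  prox(v) = soft_thresh(0.3088, 0.16) = 0.1488
f(x_4) = 5*0.1488^2 - 5*0.1488 + 2.73*|0.1488| = -0.227


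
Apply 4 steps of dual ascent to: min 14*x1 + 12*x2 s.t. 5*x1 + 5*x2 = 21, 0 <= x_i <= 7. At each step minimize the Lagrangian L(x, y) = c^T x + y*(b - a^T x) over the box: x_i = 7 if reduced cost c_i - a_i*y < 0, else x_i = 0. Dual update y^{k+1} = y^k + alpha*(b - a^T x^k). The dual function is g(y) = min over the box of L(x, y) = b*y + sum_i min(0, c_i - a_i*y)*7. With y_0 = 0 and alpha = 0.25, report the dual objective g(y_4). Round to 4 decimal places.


Dual ascent for LP: min 14*x1 + 12*x2, 5*x1 + 5*x2 = 21, 0 <= x_i <= 7
Step 1: y^k = 0.0, reduced costs: (14.0, 12.0)
  x^k = (0.0, 0.0), subgradient = b - a^T x = 21.0
  y^{k+1} = 0.0 + 0.25*21.0 = 5.25
Step 2: y^k = 5.25, reduced costs: (-12.25, -14.25)
  x^k = (7.0, 7.0), subgradient = b - a^T x = -49.0
  y^{k+1} = 5.25 + 0.25*-49.0 = -7.0
Step 3: y^k = -7.0, reduced costs: (49.0, 47.0)
  x^k = (0.0, 0.0), subgradient = b - a^T x = 21.0
  y^{k+1} = -7.0 + 0.25*21.0 = -1.75
Step 4: y^k = -1.75, reduced costs: (22.75, 20.75)
  x^k = (0.0, 0.0), subgradient = b - a^T x = 21.0
  y^{k+1} = -1.75 + 0.25*21.0 = 3.5
Dual objective at y_4 = 3.5: reduced costs (-3.5, -5.5), box minimizer x = (7.0, 7.0)
g(y_4) = b*y + (c1 - a1*y)*x1 + (c2 - a2*y)*x2 = 21*3.5 + (-3.5)*7.0 + (-5.5)*7.0 = 73.5 - 24.5 - 38.5 = 10.5


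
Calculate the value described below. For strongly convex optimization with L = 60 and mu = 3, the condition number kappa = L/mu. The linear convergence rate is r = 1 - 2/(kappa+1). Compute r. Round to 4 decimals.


Step 1: Compute the condition number.
kappa = L/mu = 60/3 = 20.0
Step 2: Compute the convergence rate.
r = 1 - 2/(kappa + 1) = 1 - 2*mu/(L + mu) = (L - mu)/(L + mu) = 57/63 = 0.9048


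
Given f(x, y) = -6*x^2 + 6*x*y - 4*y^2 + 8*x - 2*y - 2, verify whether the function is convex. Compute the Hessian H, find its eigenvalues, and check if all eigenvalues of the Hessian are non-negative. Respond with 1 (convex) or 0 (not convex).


The Hessian of f(x,y) = -6*x^2 + 6*x*y - 4*y^2 + 8*x - 2*y - 2 is:
H = [[-12, 6], [6, -8]]
Trace = -12 - 8 = -20
Determinant = -12*-8 - (6)^2 = 60
Discriminant = (-20)^2 - 4*60 = 160.0
Eigenvalues: lambda_1 = -16.3246, lambda_2 = -3.6754
The function is not convex.

0


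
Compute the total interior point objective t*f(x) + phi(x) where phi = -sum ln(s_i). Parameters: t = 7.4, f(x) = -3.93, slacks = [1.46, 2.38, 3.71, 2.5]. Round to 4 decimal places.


Step 1: Compute log-barrier.
ln values: [0.3784, 0.8671, 1.311, 0.9163]
phi = -(0.3784 + 0.8671 + 1.311 + 0.9163) = -3.4729
Step 2: Compute augmented objective.
t*f(x) = 7.4*-3.93 = -29.082
Total = -29.082 - 3.4729 = -32.5549


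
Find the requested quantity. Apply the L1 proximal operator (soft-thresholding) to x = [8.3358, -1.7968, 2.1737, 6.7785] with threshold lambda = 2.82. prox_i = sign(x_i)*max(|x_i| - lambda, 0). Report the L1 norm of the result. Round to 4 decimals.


Soft-thresholding with lambda = 2.82:
prox(8.3358) = sign(8.3358)*max(|8.3358| - 2.82, 0) = 5.5158
prox(-1.7968) = sign(-1.7968)*max(|-1.7968| - 2.82, 0) = 0.0
prox(2.1737) = sign(2.1737)*max(|2.1737| - 2.82, 0) = 0.0
prox(6.7785) = sign(6.7785)*max(|6.7785| - 2.82, 0) = 3.9585
prox(x) = [5.5158, 0.0, 0.0, 3.9585]
||prox(x)||_1 = 5.5158 + 0.0 + 0.0 + 3.9585 = 9.4743


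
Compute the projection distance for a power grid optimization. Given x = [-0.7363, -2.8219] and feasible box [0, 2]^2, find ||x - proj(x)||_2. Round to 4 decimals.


Project each component onto [0, 2].
clip(-0.7363) = 0.0, clip(-2.8219) = 0.0
Projection = [0.0, 0.0]
Squared diffs: [0.5421, 7.9631]
Distance = sqrt(8.5052) = 2.9164


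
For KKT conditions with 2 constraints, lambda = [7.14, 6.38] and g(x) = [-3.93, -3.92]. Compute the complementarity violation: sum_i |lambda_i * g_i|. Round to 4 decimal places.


KKT complementary slackness check:
lambda_1 * g_1 = 7.14 * -3.93 = -28.0602
lambda_2 * g_2 = 6.38 * -3.92 = -25.0096
Total violation = 28.0602 + 25.0096 = 53.0698


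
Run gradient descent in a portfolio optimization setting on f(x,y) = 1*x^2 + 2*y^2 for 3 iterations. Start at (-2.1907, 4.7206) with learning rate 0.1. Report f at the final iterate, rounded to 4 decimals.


Gradient descent on f(x,y) = 1*x^2 + 2*y^2.
Starting point: (-2.1907, 4.7206), alpha = 0.1
Step 1: grad_x = 2*1*-2.1907 = -4.3814, grad_y = 2*2*4.7206 = 18.8824
  x_1 = -2.1907 - 0.1*-4.3814 = -1.7526
  y_1 = 4.7206 - 0.1*18.8824 = 2.8324
Step 2: grad_x = 2*1*-1.7526 = -3.5051, grad_y = 2*2*2.8324 = 11.3294
  x_2 = -1.7526 - 0.1*-3.5051 = -1.402
  y_2 = 2.8324 - 0.1*11.3294 = 1.6994
Step 3: grad_x = 2*1*-1.402 = -2.8041, grad_y = 2*2*1.6994 = 6.7977
  x_3 = -1.402 - 0.1*-2.8041 = -1.1216
  y_3 = 1.6994 - 0.1*6.7977 = 1.0196
f(-1.1216, 1.0196) = 1*(-1.1216)^2 + 2*1.0196^2 = 3.3374


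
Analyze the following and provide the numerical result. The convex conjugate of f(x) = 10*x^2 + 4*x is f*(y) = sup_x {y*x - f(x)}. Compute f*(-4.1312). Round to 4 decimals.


f*(y) = sup_x {y*x - a*x^2 - b*x} = sup_x {(y-b)*x - a*x^2}
FOC: (y - b) - 2a*x = 0 => x* = (y - b)/(2a)
x* = (-4.1312 - 4)/(2*10) = -0.4066
f*(-4.1312) = (y-b)^2/(4a) = (-4.1312 - 4)^2/(4*10)
= 66.1164/40 = 1.6529


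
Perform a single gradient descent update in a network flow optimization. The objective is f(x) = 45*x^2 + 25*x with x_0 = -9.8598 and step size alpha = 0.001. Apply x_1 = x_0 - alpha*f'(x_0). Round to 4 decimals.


We compute the gradient at x_0 and apply the update.
f'(x) = 90*x + 25
f'(-9.8598) = 90*-9.8598 + 25 = -862.382
x_1 = -9.8598 - 0.001*-862.382 = -8.9974


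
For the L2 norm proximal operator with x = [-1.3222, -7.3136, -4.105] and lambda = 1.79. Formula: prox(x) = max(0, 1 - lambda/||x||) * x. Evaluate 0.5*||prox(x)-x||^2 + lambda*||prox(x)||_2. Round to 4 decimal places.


Step 1: Compute ||x||.
||x|| = 8.4905
Step 2: Compute scaling factor.
scale = max(0, 1 - 1.79/8.4905) = 0.7892
Step 3: prox(x) = [-1.0434, -5.7717, -3.2396]
||prox(x)|| = 6.7005
Step 4: Proximal objective.
0.5*||prox-x||^2 = 1.6021
lambda*||prox|| = 11.9939
Total = 13.5959


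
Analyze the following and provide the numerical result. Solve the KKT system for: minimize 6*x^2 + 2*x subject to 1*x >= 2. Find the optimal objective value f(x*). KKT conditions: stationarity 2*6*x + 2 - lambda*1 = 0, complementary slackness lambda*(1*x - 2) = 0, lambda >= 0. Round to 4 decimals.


Step 1: Try lambda = 0 (constraint inactive).
x_unc = -2/(2*6) = -0.1667
Check: 1*-0.1667 = -0.1667 < 2 -- violated!
Step 2: Constraint must be active: 1*x = 2
x* = 2/1 = 2.0
lambda = (2*6*2.0 + 2)/1 = 26.0
Step 3: Compute optimal value.
f(x*) = 6*2.0^2 + 2*2.0 = 28.0


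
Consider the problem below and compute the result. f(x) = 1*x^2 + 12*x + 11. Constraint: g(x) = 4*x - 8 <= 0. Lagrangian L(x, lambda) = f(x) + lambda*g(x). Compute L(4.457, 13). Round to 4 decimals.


Step 1: Evaluate f(x).
f(4.457) = 1*4.457^2 + 12*4.457 + 11 = 84.3488
Step 2: Evaluate g(x).
g(4.457) = 4*4.457 - 8 = 9.828
Step 3: Compute Lagrangian.
L = 84.3488 + 13*9.828 = 212.1128


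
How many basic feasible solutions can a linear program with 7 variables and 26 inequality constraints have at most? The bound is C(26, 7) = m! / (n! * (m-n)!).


Each vertex corresponds to some choice of n active constraints out of m, so the number of vertices is at most C(m, n) = m! / (n!(m-n)!).
m = 26, n = 7
Numerator: 26 * 25 * 24 * 23 * 22 * 21 * 20
Denominator: 7! = 5040
C(26, 7) = 657800


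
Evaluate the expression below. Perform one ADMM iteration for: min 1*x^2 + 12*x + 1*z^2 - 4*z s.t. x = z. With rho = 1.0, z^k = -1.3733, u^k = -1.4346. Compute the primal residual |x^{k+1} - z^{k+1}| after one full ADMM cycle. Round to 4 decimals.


ADMM iteration with rho = 1.0, z^k = -1.3733, u^k = -1.4346
Step 1: x-update.
Minimize 1*x^2 + 12*x + (1.0/2)*(x + 1.3733 - 1.4346)^2
FOC: (2*1 + 1.0)*x = -12 + 1.0*(-1.3733 + 1.4346)
x^{k+1} = -3.9796
Step 2: z-update.
Minimize 1*z^2 - 4*z + (1.0/2)*(-3.9796 - z - 1.4346)^2
FOC: (2*1 + 1.0)*z = 4 + 1.0*(-3.9796 - 1.4346)
z^{k+1} = -0.4714
Step 3: u-update.
u^{k+1} = -1.4346 - 3.9796 + 0.4714 = -4.9428
Step 4: Primal residual = |-3.9796 + 0.4714| = 3.5082


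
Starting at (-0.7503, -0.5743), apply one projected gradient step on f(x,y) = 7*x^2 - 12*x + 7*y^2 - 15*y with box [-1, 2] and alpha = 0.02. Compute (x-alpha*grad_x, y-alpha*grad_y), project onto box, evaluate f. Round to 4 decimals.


Step 1: Compute gradient at (-0.7503, -0.5743).
grad_x = 2*7*-0.7503 - 12 = -22.5042
grad_y = 2*7*-0.5743 - 15 = -23.0402
Step 2: Gradient step.
x_raw = -0.7503 - 0.02*-22.5042 = -0.3002
y_raw = -0.5743 - 0.02*-23.0402 = -0.1135
Step 3: Project onto [-1, 2].
x_proj = clip(-0.3002) = -0.3002
y_proj = clip(-0.1135) = -0.1135
Step 4: Evaluate f.
f(-0.3002, -0.1135) = 6.0261


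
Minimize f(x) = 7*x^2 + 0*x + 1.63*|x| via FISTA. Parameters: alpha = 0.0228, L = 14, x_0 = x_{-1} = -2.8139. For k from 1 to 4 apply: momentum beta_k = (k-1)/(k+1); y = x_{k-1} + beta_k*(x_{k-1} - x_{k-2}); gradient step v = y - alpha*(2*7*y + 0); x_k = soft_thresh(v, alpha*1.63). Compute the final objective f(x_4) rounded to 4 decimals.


FISTA on f(x) = 7*x^2 + 0*x + 1.63*|x|
L = 14, alpha = 0.0228
Iteration 1: beta = 0.0, y = -2.8139 + 0.0*(-2.8139 + 2.8139) = -2.8139
  grad(y) = -39.3946, v = y - alpha*grad = -1.9157
  prox(v) = soft_thresh(-1.9157, 0.0372) = -1.8785
Iteration 2: beta = 0.3333, y = -1.8785 + 0.3333*(-1.8785 + 2.8139) = -1.5668
  grad(y) = -21.9345, v = y - alpha*grad = -1.0666
  prox(v) = soft_thresh(-1.0666, 0.0372) = -1.0295
Iteration 3: beta = 0.5, y = -1.0295 + 0.5*(-1.0295 + 1.8785) = -0.605
  grad(y) = -8.4693, v = y - alpha*grad = -0.4119
  prox(v) = soft_thresh(-0.4119, 0.0372) = -0.3747
Iteration 4: beta = 0.6, y = -0.3747 + 0.6*(-0.3747 + 1.0295) = 0.0182
  grad(y) = 0.2546, v = y - alpha*grad = 0.0124
  prox(v) = soft_thresh(0.0124, 0.0372) = 0.0
f(x_4) = 7*0.0^2 + 0*0.0 + 1.63*|0.0| = 0.0


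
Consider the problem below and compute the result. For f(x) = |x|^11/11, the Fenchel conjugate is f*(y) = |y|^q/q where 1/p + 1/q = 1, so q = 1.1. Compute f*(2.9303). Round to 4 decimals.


The conjugate exponent q satisfies 1/p + 1/q = 1.
p = 11, so q = 11/(11 - 1) = 1.1
|y|^q = 2.9303^1.1 = 3.2629
f*(2.9303) = 3.2629 / 1.1 = 2.9663


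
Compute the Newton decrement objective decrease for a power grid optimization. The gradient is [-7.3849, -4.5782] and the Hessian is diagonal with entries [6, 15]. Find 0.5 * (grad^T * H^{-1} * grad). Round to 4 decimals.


Step 1: H is diagonal, so H^(-1) * g = [-1.2308, -0.3052].
Step 2: g^T H^(-1) g = sum_i g_i^2 / H_ii
  = (-7.3849)^2/6 + (-4.5782)^2/15
  = 9.0895 + 1.3973 = 10.4868
Step 3: Objective decrease = 0.5 * g^T H^(-1) g = 5.2434


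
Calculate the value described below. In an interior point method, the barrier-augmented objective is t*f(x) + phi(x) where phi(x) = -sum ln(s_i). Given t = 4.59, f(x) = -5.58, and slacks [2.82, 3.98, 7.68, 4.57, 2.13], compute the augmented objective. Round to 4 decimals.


Step 1: Compute log-barrier.
ln values: [1.0367, 1.3813, 2.0386, 1.5195, 0.7561]
phi = -(1.0367 + 1.3813 + 2.0386 + 1.5195 + 0.7561) = -6.7323
Step 2: Compute augmented objective.
t*f(x) = 4.59*-5.58 = -25.6122
Total = -25.6122 - 6.7323 = -32.3445


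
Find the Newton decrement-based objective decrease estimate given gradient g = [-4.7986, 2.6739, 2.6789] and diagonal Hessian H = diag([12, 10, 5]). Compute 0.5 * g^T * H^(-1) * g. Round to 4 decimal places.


Step 1: H is diagonal, so H^(-1) * g = [-0.3999, 0.2674, 0.5358].
Step 2: g^T H^(-1) g = sum_i g_i^2 / H_ii
  = (-4.7986)^2/12 + (2.6739)^2/10 + (2.6789)^2/5
  = 1.9189 + 0.715 + 1.4353 = 4.0692
Step 3: Objective decrease = 0.5 * g^T H^(-1) g = 2.0346


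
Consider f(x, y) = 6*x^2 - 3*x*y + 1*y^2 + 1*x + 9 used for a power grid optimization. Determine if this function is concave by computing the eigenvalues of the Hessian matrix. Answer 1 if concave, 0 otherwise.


The Hessian of f(x,y) = 6*x^2 - 3*x*y + 1*y^2 + 1*x + 9 is:
H = [[12, -3], [-3, 2]]
Trace = 12 + 2 = 14
Determinant = 12*2 - (-3)^2 = 15
Discriminant = (14)^2 - 4*15 = 136.0
Eigenvalues: lambda_1 = 1.169, lambda_2 = 12.831
The function is not concave.

0


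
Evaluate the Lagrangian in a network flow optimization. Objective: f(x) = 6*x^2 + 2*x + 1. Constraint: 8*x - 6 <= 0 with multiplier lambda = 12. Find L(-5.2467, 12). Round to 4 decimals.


Step 1: Evaluate f(x).
f(-5.2467) = 6*(-5.2467)^2 + 2*(-5.2467) + 1 = 155.6738
Step 2: Evaluate g(x).
g(-5.2467) = 8*-5.2467 - 6 = -47.9736
Step 3: Compute Lagrangian.
L = 155.6738 + 12*-47.9736 = -420.0094


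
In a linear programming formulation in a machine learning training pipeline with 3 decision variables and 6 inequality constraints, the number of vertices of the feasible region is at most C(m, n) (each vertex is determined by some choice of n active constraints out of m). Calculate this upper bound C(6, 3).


Each vertex corresponds to some choice of n active constraints out of m, so the number of vertices is at most C(m, n) = m! / (n!(m-n)!).
m = 6, n = 3
Numerator: 6 * 5 * 4
Denominator: 3! = 6
C(6, 3) = 20


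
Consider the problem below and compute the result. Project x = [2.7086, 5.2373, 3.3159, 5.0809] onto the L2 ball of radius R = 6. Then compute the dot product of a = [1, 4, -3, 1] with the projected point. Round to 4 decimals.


Step 1: Compute ||x|| (intermediates to 6 decimals).
||x|| = sqrt(2.7086^2 + 5.2373^2 + 3.3159^2 + 5.0809^2) = 8.460293
Step 2: Project.
Since ||x|| > R, scale = R/||x|| = 6/8.460293 = 0.709195, proj(x) = scale * x
proj(x) = [1.920926, 3.714267, 2.35162, 3.603349]
Step 3: Dot product.
a^T * proj(x) = 1*1.920926 + 4*3.714267 - 3*2.35162 + 1*3.603349 = 13.3265


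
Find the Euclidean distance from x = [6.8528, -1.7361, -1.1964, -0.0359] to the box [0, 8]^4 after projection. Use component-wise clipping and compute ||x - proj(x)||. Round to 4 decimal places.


Project each component onto [0, 8].
clip(6.8528) = 6.8528, clip(-1.7361) = 0.0, clip(-1.1964) = 0.0, clip(-0.0359) = 0.0
Projection = [6.8528, 0.0, 0.0, 0.0]
Squared diffs: [0.0, 3.014, 1.4314, 0.0013]
Distance = sqrt(4.4467) = 2.1087


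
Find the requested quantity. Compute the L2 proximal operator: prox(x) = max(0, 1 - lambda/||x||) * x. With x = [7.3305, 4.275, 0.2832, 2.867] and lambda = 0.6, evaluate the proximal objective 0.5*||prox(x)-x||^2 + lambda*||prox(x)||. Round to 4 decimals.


Step 1: Compute ||x||.
||x|| = 8.9617
Step 2: Compute scaling factor.
scale = max(0, 1 - 0.6/8.9617) = 0.933
Step 3: prox(x) = [6.8397, 3.9888, 0.2642, 2.675]
||prox(x)|| = 8.3617
Step 4: Proximal objective.
0.5*||prox-x||^2 = 0.18
lambda*||prox|| = 5.017
Total = 5.197


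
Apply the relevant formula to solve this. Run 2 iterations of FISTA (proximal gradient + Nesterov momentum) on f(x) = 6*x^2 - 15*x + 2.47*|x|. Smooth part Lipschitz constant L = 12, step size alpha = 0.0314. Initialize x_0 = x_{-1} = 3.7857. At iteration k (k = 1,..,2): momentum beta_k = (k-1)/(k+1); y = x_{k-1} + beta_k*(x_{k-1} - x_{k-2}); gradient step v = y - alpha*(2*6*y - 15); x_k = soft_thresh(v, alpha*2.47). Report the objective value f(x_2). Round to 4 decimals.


FISTA on f(x) = 6*x^2 - 15*x + 2.47*|x|
L = 12, alpha = 0.0314
Iteration 1: beta = 0.0, y = 3.7857 + 0.0*(3.7857 - 3.7857) = 3.7857
  grad(y) = 30.4284, v = y - alpha*grad = 2.8302
  prox(v) = soft_thresh(2.8302, 0.0776) = 2.7527
Iteration 2: beta = 0.3333, y = 2.7527 + 0.3333*(2.7527 - 3.7857) = 2.4084
  grad(y) = 13.9002, v = y - alpha*grad = 1.9719
  prox(v) = soft_thresh(1.9719, 0.0776) = 1.8943
f(x_2) = 6*1.8943^2 - 15*1.8943 + 2.47*|1.8943| = -2.2051


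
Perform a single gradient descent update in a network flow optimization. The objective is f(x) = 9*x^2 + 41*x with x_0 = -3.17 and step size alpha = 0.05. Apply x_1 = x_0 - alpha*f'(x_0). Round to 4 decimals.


We compute the gradient at x_0 and apply the update.
f'(x) = 18*x + 41
f'(-3.17) = 18*-3.17 + 41 = -16.06
x_1 = -3.17 - 0.05*-16.06 = -2.367


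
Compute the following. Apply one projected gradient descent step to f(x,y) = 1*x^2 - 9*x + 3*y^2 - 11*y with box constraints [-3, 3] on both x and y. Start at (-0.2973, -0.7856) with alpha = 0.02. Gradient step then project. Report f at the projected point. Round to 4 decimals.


Step 1: Compute gradient at (-0.2973, -0.7856).
grad_x = 2*1*-0.2973 - 9 = -9.5946
grad_y = 2*3*-0.7856 - 11 = -15.7136
Step 2: Gradient step.
x_raw = -0.2973 - 0.02*-9.5946 = -0.1054
y_raw = -0.7856 - 0.02*-15.7136 = -0.4713
Step 3: Project onto [-3, 3].
x_proj = clip(-0.1054) = -0.1054
y_proj = clip(-0.4713) = -0.4713
Step 4: Evaluate f.
f(-0.1054, -0.4713) = 6.8108


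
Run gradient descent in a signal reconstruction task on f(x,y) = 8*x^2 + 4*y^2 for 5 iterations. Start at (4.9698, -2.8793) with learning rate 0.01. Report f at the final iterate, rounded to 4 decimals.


Gradient descent on f(x,y) = 8*x^2 + 4*y^2.
Starting point: (4.9698, -2.8793), alpha = 0.01
Step 1: grad_x = 2*8*4.9698 = 79.5168, grad_y = 2*4*-2.8793 = -23.0344
  x_1 = 4.9698 - 0.01*79.5168 = 4.1746
  y_1 = -2.8793 - 0.01*-23.0344 = -2.649
Step 2: grad_x = 2*8*4.1746 = 66.7941, grad_y = 2*4*-2.649 = -21.1916
  x_2 = 4.1746 - 0.01*66.7941 = 3.5067
  y_2 = -2.649 - 0.01*-21.1916 = -2.437
Step 3: grad_x = 2*8*3.5067 = 56.1071, grad_y = 2*4*-2.437 = -19.4963
  x_3 = 3.5067 - 0.01*56.1071 = 2.9456
  y_3 = -2.437 - 0.01*-19.4963 = -2.2421
Step 4: grad_x = 2*8*2.9456 = 47.1299, grad_y = 2*4*-2.2421 = -17.9366
  x_4 = 2.9456 - 0.01*47.1299 = 2.4743
  y_4 = -2.2421 - 0.01*-17.9366 = -2.0627
Step 5: grad_x = 2*8*2.4743 = 39.5891, grad_y = 2*4*-2.0627 = -16.5017
  x_5 = 2.4743 - 0.01*39.5891 = 2.0784
  y_5 = -2.0627 - 0.01*-16.5017 = -1.8977
f(2.0784, -1.8977) = 8*2.0784^2 + 4*(-1.8977)^2 = 48.9639


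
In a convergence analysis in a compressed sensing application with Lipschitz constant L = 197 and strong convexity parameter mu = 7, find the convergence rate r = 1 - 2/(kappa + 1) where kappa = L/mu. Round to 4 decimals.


Step 1: Compute the condition number.
kappa = L/mu = 197/7 = 28.1429
Step 2: Compute the convergence rate.
r = 1 - 2/(kappa + 1) = 1 - 2*mu/(L + mu) = (L - mu)/(L + mu) = 190/204 = 0.9314


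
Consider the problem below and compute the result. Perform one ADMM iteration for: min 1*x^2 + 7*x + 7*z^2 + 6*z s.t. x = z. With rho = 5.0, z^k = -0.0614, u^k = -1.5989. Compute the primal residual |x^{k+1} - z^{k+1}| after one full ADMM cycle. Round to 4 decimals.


ADMM iteration with rho = 5.0, z^k = -0.0614, u^k = -1.5989
Step 1: x-update.
Minimize 1*x^2 + 7*x + (5.0/2)*(x + 0.0614 - 1.5989)^2
FOC: (2*1 + 5.0)*x = -7 + 5.0*(-0.0614 + 1.5989)
x^{k+1} = 0.0982
Step 2: z-update.
Minimize 7*z^2 + 6*z + (5.0/2)*(0.0982 - z - 1.5989)^2
FOC: (2*7 + 5.0)*z = -6 + 5.0*(0.0982 - 1.5989)
z^{k+1} = -0.7107
Step 3: u-update.
u^{k+1} = -1.5989 + 0.0982 + 0.7107 = -0.79
Step 4: Primal residual = |0.0982 + 0.7107| = 0.8089


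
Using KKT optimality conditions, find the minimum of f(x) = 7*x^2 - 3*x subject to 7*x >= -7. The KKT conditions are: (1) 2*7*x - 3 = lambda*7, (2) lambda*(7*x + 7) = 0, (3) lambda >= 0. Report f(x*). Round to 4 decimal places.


Step 1: Try lambda = 0 (constraint inactive).
Stationarity: 2*7*x - 3 = 0
x* = 3/(2*7) = 3/14 = 0.2143 (rounded; the exact value 3/14 is used below)
Check constraint: 7*0.2143 = 1.5001 >= -7 -- satisfied.
Step 2: Compute optimal value.
f(x*) = 7*(3/14)^2 - 3*(3/14) = -0.3214


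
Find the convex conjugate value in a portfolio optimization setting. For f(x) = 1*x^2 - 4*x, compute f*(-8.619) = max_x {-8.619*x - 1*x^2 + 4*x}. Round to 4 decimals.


f*(y) = sup_x {y*x - a*x^2 - b*x} = sup_x {(y-b)*x - a*x^2}
FOC: (y - b) - 2a*x = 0 => x* = (y - b)/(2a)
x* = (-8.619 + 4)/(2*1) = -2.3095
f*(-8.619) = (y-b)^2/(4a) = (-8.619 + 4)^2/(4*1)
= 21.3352/4 = 5.3338


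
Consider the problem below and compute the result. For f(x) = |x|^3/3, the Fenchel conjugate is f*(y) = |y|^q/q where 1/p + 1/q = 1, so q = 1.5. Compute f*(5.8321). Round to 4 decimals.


The conjugate exponent q satisfies 1/p + 1/q = 1.
p = 3, so q = 3/(3 - 1) = 1.5
|y|^q = 5.8321^1.5 = 14.0844
f*(5.8321) = 14.0844 / 1.5 = 9.3896


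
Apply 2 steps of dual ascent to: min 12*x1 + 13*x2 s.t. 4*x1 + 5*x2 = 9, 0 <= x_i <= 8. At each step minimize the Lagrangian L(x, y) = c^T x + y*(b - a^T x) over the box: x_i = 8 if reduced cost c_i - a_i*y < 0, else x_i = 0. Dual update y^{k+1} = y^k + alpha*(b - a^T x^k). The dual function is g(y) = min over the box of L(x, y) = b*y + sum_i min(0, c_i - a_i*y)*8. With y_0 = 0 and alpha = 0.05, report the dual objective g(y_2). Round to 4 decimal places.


Dual ascent for LP: min 12*x1 + 13*x2, 4*x1 + 5*x2 = 9, 0 <= x_i <= 8
Step 1: y^k = 0.0, reduced costs: (12.0, 13.0)
  x^k = (0.0, 0.0), subgradient = b - a^T x = 9.0
  y^{k+1} = 0.0 + 0.05*9.0 = 0.45
Step 2: y^k = 0.45, reduced costs: (10.2, 10.75)
  x^k = (0.0, 0.0), subgradient = b - a^T x = 9.0
  y^{k+1} = 0.45 + 0.05*9.0 = 0.9
Dual objective at y_2 = 0.9: reduced costs (8.4, 8.5), box minimizer x = (0.0, 0.0)
g(y_2) = b*y + (c1 - a1*y)*x1 + (c2 - a2*y)*x2 = 9*0.9 + 8.4*0.0 + 8.5*0.0 = 8.1 + 0.0 + 0.0 = 8.1


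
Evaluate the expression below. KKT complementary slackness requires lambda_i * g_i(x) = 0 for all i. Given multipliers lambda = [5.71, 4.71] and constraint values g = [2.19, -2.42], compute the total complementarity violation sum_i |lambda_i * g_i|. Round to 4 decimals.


KKT complementary slackness check:
lambda_1 * g_1 = 5.71 * 2.19 = 12.5049
lambda_2 * g_2 = 4.71 * -2.42 = -11.3982
Total violation = 12.5049 + 11.3982 = 23.9031


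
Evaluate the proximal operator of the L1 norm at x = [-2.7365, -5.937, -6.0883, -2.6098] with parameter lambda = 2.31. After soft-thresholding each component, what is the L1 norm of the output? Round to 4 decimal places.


Soft-thresholding with lambda = 2.31:
prox(-2.7365) = sign(-2.7365)*max(|-2.7365| - 2.31, 0) = -0.4265
prox(-5.937) = sign(-5.937)*max(|-5.937| - 2.31, 0) = -3.627
prox(-6.0883) = sign(-6.0883)*max(|-6.0883| - 2.31, 0) = -3.7783
prox(-2.6098) = sign(-2.6098)*max(|-2.6098| - 2.31, 0) = -0.2998
prox(x) = [-0.4265, -3.627, -3.7783, -0.2998]
||prox(x)||_1 = 0.4265 + 3.627 + 3.7783 + 0.2998 = 8.1316


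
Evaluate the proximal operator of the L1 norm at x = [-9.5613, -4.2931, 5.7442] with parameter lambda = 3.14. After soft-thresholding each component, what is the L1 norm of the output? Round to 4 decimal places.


Soft-thresholding with lambda = 3.14:
prox(-9.5613) = sign(-9.5613)*max(|-9.5613| - 3.14, 0) = -6.4213
prox(-4.2931) = sign(-4.2931)*max(|-4.2931| - 3.14, 0) = -1.1531
prox(5.7442) = sign(5.7442)*max(|5.7442| - 3.14, 0) = 2.6042
prox(x) = [-6.4213, -1.1531, 2.6042]
||prox(x)||_1 = 6.4213 + 1.1531 + 2.6042 = 10.1786


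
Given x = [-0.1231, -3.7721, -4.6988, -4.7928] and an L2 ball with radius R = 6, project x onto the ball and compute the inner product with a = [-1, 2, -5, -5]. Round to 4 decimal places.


Step 1: Compute ||x|| (intermediates to 6 decimals).
||x|| = sqrt((-0.1231)^2 + (-3.7721)^2 + (-4.6988)^2 + (-4.7928)^2) = 7.70023
Step 2: Project.
Since ||x|| > R, scale = R/||x|| = 6/7.70023 = 0.779198, proj(x) = scale * x
proj(x) = [-0.095919, -2.939213, -3.661296, -3.73454]
Step 3: Dot product.
a^T * proj(x) = -1*(-0.095919) + 2*(-2.939213) - 5*(-3.661296) - 5*(-3.73454) = 31.1967


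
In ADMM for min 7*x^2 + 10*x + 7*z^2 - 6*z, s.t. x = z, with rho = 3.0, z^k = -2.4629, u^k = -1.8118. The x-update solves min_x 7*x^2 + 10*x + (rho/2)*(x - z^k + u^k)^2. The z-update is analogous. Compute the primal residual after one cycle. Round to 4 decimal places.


ADMM iteration with rho = 3.0, z^k = -2.4629, u^k = -1.8118
Step 1: x-update.
Minimize 7*x^2 + 10*x + (3.0/2)*(x + 2.4629 - 1.8118)^2
FOC: (2*7 + 3.0)*x = -10 + 3.0*(-2.4629 + 1.8118)
x^{k+1} = -0.7031
Step 2: z-update.
Minimize 7*z^2 - 6*z + (3.0/2)*(-0.7031 - z - 1.8118)^2
FOC: (2*7 + 3.0)*z = 6 + 3.0*(-0.7031 - 1.8118)
z^{k+1} = -0.0909
Step 3: u-update.
u^{k+1} = -1.8118 - 0.7031 + 0.0909 = -2.4241
Step 4: Primal residual = |-0.7031 + 0.0909| = 0.6123


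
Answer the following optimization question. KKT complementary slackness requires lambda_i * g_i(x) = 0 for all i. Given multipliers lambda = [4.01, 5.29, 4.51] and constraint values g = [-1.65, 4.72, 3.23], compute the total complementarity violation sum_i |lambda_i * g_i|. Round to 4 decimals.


KKT complementary slackness check:
lambda_1 * g_1 = 4.01 * -1.65 = -6.6165
lambda_2 * g_2 = 5.29 * 4.72 = 24.9688
lambda_3 * g_3 = 4.51 * 3.23 = 14.5673
Total violation = 6.6165 + 24.9688 + 14.5673 = 46.1526


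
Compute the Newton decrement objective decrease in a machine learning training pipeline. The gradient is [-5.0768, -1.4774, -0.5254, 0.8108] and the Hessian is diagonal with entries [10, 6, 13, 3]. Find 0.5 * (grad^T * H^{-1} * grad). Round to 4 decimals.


Step 1: H is diagonal, so H^(-1) * g = [-0.5077, -0.2462, -0.0404, 0.2703].
Step 2: g^T H^(-1) g = sum_i g_i^2 / H_ii
  = (-5.0768)^2/10 + (-1.4774)^2/6 + (-0.5254)^2/13 + (0.8108)^2/3
  = 2.5774 + 0.3638 + 0.0212 + 0.2191 = 3.1815
Step 3: Objective decrease = 0.5 * g^T H^(-1) g = 1.5908


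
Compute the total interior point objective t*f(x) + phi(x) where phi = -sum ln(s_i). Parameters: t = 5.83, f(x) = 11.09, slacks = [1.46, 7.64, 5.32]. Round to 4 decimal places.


Step 1: Compute log-barrier.
ln values: [0.3784, 2.0334, 1.6715]
phi = -(0.3784 + 2.0334 + 1.6715) = -4.0833
Step 2: Compute augmented objective.
t*f(x) = 5.83*11.09 = 64.6547
Total = 64.6547 - 4.0833 = 60.5714


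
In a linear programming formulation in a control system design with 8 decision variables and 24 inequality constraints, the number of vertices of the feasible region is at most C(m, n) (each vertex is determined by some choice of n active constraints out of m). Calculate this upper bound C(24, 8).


Each vertex corresponds to some choice of n active constraints out of m, so the number of vertices is at most C(m, n) = m! / (n!(m-n)!).
m = 24, n = 8
Numerator: 24 * 23 * 22 * 21 * 20 * 19 * 18 * 17
Denominator: 8! = 40320
C(24, 8) = 735471


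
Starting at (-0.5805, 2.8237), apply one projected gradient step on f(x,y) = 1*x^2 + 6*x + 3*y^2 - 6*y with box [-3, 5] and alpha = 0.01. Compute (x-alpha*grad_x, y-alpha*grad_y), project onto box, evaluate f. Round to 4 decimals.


Step 1: Compute gradient at (-0.5805, 2.8237).
grad_x = 2*1*-0.5805 + 6 = 4.839
grad_y = 2*3*2.8237 - 6 = 10.9422
Step 2: Gradient step.
x_raw = -0.5805 - 0.01*4.839 = -0.6289
y_raw = 2.8237 - 0.01*10.9422 = 2.7143
Step 3: Project onto [-3, 5].
x_proj = clip(-0.6289) = -0.6289
y_proj = clip(2.7143) = 2.7143
Step 4: Evaluate f.
f(-0.6289, 2.7143) = 2.4384


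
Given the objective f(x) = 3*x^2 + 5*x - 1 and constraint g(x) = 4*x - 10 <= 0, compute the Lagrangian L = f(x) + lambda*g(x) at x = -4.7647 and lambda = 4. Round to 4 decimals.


Step 1: Evaluate f(x).
f(-4.7647) = 3*(-4.7647)^2 + 5*(-4.7647) - 1 = 43.2836
Step 2: Evaluate g(x).
g(-4.7647) = 4*-4.7647 - 10 = -29.0588
Step 3: Compute Lagrangian.
L = 43.2836 + 4*-29.0588 = -72.9516


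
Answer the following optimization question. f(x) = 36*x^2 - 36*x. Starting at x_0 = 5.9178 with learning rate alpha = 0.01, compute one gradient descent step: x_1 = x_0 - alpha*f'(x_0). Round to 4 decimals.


We compute the gradient at x_0 and apply the update.
f'(x) = 72*x - 36
f'(5.9178) = 72*5.9178 - 36 = 390.0816
x_1 = 5.9178 - 0.01*390.0816 = 2.017


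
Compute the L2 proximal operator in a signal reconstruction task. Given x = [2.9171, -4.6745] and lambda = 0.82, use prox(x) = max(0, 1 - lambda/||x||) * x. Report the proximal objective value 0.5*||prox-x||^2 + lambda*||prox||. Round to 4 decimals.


Step 1: Compute ||x||.
||x|| = 5.51
Step 2: Compute scaling factor.
scale = max(0, 1 - 0.82/5.51) = 0.8512
Step 3: prox(x) = [2.483, -3.9788]
||prox(x)|| = 4.69
Step 4: Proximal objective.
0.5*||prox-x||^2 = 0.3362
lambda*||prox|| = 3.8458
Total = 4.182


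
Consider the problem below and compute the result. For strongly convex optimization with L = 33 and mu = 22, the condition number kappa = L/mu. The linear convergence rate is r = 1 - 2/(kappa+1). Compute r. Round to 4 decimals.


Step 1: Compute the condition number.
kappa = L/mu = 33/22 = 1.5
Step 2: Compute the convergence rate.
r = 1 - 2/(kappa + 1) = 1 - 2*mu/(L + mu) = (L - mu)/(L + mu) = 11/55 = 0.2


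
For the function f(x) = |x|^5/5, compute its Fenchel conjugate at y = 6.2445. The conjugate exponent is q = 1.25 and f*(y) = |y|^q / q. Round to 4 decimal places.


The conjugate exponent q satisfies 1/p + 1/q = 1.
p = 5, so q = 5/(5 - 1) = 1.25
|y|^q = 6.2445^1.25 = 9.8712
f*(6.2445) = 9.8712 / 1.25 = 7.897


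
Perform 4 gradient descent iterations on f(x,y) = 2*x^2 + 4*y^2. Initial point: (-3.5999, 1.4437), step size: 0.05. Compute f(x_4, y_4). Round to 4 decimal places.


Gradient descent on f(x,y) = 2*x^2 + 4*y^2.
Starting point: (-3.5999, 1.4437), alpha = 0.05
Step 1: grad_x = 2*2*-3.5999 = -14.3996, grad_y = 2*4*1.4437 = 11.5496
  x_1 = -3.5999 - 0.05*-14.3996 = -2.8799
  y_1 = 1.4437 - 0.05*11.5496 = 0.8662
Step 2: grad_x = 2*2*-2.8799 = -11.5197, grad_y = 2*4*0.8662 = 6.9298
  x_2 = -2.8799 - 0.05*-11.5197 = -2.3039
  y_2 = 0.8662 - 0.05*6.9298 = 0.5197
Step 3: grad_x = 2*2*-2.3039 = -9.2157, grad_y = 2*4*0.5197 = 4.1579
  x_3 = -2.3039 - 0.05*-9.2157 = -1.8431
  y_3 = 0.5197 - 0.05*4.1579 = 0.3118
Step 4: grad_x = 2*2*-1.8431 = -7.3726, grad_y = 2*4*0.3118 = 2.4947
  x_4 = -1.8431 - 0.05*-7.3726 = -1.4745
  y_4 = 0.3118 - 0.05*2.4947 = 0.1871
f(-1.4745, 0.1871) = 2*(-1.4745)^2 + 4*0.1871^2 = 4.4884


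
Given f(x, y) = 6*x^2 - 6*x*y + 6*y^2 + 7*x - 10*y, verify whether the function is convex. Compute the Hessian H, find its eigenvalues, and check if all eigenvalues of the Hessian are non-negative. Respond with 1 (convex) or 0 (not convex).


The Hessian of f(x,y) = 6*x^2 - 6*x*y + 6*y^2 + 7*x - 10*y is:
H = [[12, -6], [-6, 12]]
Trace = 12 + 12 = 24
Determinant = 12*12 - (-6)^2 = 108
Discriminant = (24)^2 - 4*108 = 144.0
Eigenvalues: lambda_1 = 6.0, lambda_2 = 18.0
The function is convex.

1


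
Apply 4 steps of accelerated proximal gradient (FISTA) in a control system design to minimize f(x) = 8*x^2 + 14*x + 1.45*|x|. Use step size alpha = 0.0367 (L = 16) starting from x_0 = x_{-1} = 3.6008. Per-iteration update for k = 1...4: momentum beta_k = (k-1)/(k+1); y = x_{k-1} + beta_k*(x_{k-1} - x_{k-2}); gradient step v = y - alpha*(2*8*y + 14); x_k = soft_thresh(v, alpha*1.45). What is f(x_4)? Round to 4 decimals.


FISTA on f(x) = 8*x^2 + 14*x + 1.45*|x|
L = 16, alpha = 0.0367
Iteration 1: beta = 0.0, y = 3.6008 + 0.0*(3.6008 - 3.6008) = 3.6008
  grad(y) = 71.6128, v = y - alpha*grad = 0.9726
  prox(v) = soft_thresh(0.9726, 0.0532) = 0.9194
Iteration 2: beta = 0.3333, y = 0.9194 + 0.3333*(0.9194 - 3.6008) = 0.0256
  grad(y) = 14.4095, v = y - alpha*grad = -0.5032
  prox(v) = soft_thresh(-0.5032, 0.0532) = -0.45
Iteration 3: beta = 0.5, y = -0.45 + 0.5*(-0.45 - 0.9194) = -1.1347
  grad(y) = -4.1556, v = y - alpha*grad = -0.9822
  prox(v) = soft_thresh(-0.9822, 0.0532) = -0.929
Iteration 4: beta = 0.6, y = -0.929 + 0.6*(-0.929 + 0.45) = -1.2164
  grad(y) = -5.4622, v = y - alpha*grad = -1.0159
  prox(v) = soft_thresh(-1.0159, 0.0532) = -0.9627
f(x_4) = 8*(-0.9627)^2 + 14*(-0.9627) + 1.45*|-0.9627| = -4.6675


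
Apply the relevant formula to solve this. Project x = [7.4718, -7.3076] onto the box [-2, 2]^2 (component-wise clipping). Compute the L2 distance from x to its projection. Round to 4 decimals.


Project each component onto [-2, 2].
clip(7.4718) = 2.0, clip(-7.3076) = -2.0
Projection = [2.0, -2.0]
Squared diffs: [29.9406, 28.1706]
Distance = sqrt(58.1112) = 7.6231
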